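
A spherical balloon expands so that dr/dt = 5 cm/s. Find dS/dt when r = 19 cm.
760π cm²/s

S = 4πr²
dS/dt = dS/dr · dr/dt = 8πr · 5
At r = 19: dS/dt = 760π cm²/s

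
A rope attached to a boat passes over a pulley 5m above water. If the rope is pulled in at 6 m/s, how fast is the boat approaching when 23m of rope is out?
23√14/14 ≈ 6.147 m/s

rope² = x² + 5²
x = √(23² - 5²) = 6√14
dx/dt = (rope/x) · d(rope)/dt = (23/(6√14)) · (-6) = -23√14/14 m/s
The boat approaches at 23√14/14 ≈ 6.147 m/s.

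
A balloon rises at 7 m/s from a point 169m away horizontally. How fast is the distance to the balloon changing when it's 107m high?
749√40010/40010 ≈ 3.745 m/s

z² = 169² + y²
z = √(169² + 107²) = √40010
dz/dt = y/z · dy/dt = 107/√40010 · 7 = 749√40010/40010 ≈ 3.745 m/s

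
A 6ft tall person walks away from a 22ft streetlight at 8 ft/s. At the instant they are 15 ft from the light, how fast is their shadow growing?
3 ft/s

By similar triangles: 22/(x+s) = 6/s
Solving: s = 6x/16
ds/dt = 6/16 · dx/dt = 3/8 · 8 = 3 ft/s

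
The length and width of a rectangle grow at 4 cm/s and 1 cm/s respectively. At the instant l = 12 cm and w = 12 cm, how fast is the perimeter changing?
10 cm/s

P = 2(l + w)
dP/dt = 2(dl/dt + dw/dt) = 2(4 + 1) = 10 cm/s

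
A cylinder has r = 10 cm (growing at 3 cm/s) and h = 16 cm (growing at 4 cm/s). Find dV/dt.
1360π cm³/s

V = πr²h
dV/dt = 2πrh·dr/dt + πr²·dh/dt
= 2π(10)(16)(3) + π(10)²(4)
= 1360π cm³/s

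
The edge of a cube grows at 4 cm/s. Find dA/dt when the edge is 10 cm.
480 cm²/s

A = 6s²
dA/dt = 12s · ds/dt = 12·10·4 = 480 cm²/s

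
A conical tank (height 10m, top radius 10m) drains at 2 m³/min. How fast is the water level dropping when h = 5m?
2/(25π) ≈ 0.02546 m/min

r/h = 10/10, so r = h
V = (1/3)πr²h = (1/3)π(h)²h = (1/3)πh³
dV/dh = πh²
dh/dt = (dV/dt)/(dV/dh) = -2/(π·5²) = -2/(25π) m/min
The level is dropping at 2/(25π) ≈ 0.02546 m/min.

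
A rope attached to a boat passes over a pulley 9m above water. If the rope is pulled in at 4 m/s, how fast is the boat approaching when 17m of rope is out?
17√13/13 ≈ 4.715 m/s

rope² = x² + 9²
x = √(17² - 9²) = 4√13
dx/dt = (rope/x) · d(rope)/dt = (17/(4√13)) · (-4) = -17√13/13 m/s
The boat approaches at 17√13/13 ≈ 4.715 m/s.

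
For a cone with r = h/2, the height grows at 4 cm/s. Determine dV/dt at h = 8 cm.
64π cm³/s

V = (1/3)π(h/2)²h = πh³/12
dV/dt = πh²/4 · 4
At h = 8: dV/dt = 64π cm³/s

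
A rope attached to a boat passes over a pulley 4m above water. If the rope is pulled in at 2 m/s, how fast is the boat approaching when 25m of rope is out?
50√609/609 ≈ 2.026 m/s

rope² = x² + 4²
x = √(25² - 4²) = √609
dx/dt = (rope/x) · d(rope)/dt = (25/√609) · (-2) = -50√609/609 m/s
The boat approaches at 50√609/609 ≈ 2.026 m/s.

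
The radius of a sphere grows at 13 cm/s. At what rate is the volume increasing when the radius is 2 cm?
208π cm³/s

V = (4/3)πr³
dV/dt = dV/dr · dr/dt = 4πr² · 13
At r = 2: dV/dt = 208π cm³/s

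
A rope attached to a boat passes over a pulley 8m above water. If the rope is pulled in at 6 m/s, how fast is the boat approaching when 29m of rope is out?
58√777/259 ≈ 6.242 m/s

rope² = x² + 8²
x = √(29² - 8²) = √777
dx/dt = (rope/x) · d(rope)/dt = (29/√777) · (-6) = -58√777/259 m/s
The boat approaches at 58√777/259 ≈ 6.242 m/s.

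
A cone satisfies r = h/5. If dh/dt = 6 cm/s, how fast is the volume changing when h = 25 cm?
150π cm³/s

V = (1/3)π(h/5)²h = πh³/75
dV/dt = πh²/25 · 6
At h = 25: dV/dt = 150π cm³/s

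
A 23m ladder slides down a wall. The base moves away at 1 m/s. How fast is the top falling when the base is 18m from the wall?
18√205/205 ≈ 1.257 m/s

x² + y² = 23²
2x·dx/dt + 2y·dy/dt = 0
dy/dt = -x/y · dx/dt = -18/√205 · 1 = -18√205/205 m/s
The top is descending at 18√205/205 ≈ 1.257 m/s.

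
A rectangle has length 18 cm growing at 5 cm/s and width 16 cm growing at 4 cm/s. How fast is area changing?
152 cm²/s

A = lw
dA/dt = w·dl/dt + l·dw/dt = 16·5 + 18·4 = 152 cm²/s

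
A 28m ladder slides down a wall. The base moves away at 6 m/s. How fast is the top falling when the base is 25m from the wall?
50√159/53 ≈ 11.9 m/s

x² + y² = 28²
2x·dx/dt + 2y·dy/dt = 0
dy/dt = -x/y · dx/dt = -25/√159 · 6 = -50√159/53 m/s
The top is descending at 50√159/53 ≈ 11.9 m/s.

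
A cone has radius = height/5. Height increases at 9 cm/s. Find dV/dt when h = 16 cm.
2304π/25 cm³/s

V = (1/3)π(h/5)²h = πh³/75
dV/dt = πh²/25 · 9
At h = 16: dV/dt = 2304π/25 cm³/s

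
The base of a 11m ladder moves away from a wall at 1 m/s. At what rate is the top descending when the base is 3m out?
3√7/28 ≈ 0.2835 m/s

x² + y² = 11²
2x·dx/dt + 2y·dy/dt = 0
dy/dt = -x/y · dx/dt = -3/(4√7) · 1 = -3√7/28 m/s
The top is descending at 3√7/28 ≈ 0.2835 m/s.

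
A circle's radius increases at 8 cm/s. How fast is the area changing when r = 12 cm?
192π cm²/s

A = πr²
dA/dt = 2πr · dr/dt = 2π(12)(8) = 192π cm²/s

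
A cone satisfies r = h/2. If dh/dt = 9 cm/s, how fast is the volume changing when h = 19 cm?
3249π/4 cm³/s

V = (1/3)π(h/2)²h = πh³/12
dV/dt = πh²/4 · 9
At h = 19: dV/dt = 3249π/4 cm³/s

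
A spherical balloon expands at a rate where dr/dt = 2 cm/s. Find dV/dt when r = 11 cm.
968π cm³/s

V = (4/3)πr³
dV/dt = dV/dr · dr/dt = 4πr² · 2
At r = 11: dV/dt = 968π cm³/s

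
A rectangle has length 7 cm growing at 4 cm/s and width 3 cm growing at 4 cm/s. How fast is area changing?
40 cm²/s

A = lw
dA/dt = w·dl/dt + l·dw/dt = 3·4 + 7·4 = 40 cm²/s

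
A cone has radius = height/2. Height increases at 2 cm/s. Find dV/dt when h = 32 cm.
512π cm³/s

V = (1/3)π(h/2)²h = πh³/12
dV/dt = πh²/4 · 2
At h = 32: dV/dt = 512π cm³/s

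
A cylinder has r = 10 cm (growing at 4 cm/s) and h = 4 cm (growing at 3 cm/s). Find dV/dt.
620π cm³/s

V = πr²h
dV/dt = 2πrh·dr/dt + πr²·dh/dt
= 2π(10)(4)(4) + π(10)²(3)
= 620π cm³/s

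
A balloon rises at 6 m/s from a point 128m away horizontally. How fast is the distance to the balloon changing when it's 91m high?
546√24665/24665 ≈ 3.477 m/s

z² = 128² + y²
z = √(128² + 91²) = √24665
dz/dt = y/z · dy/dt = 91/√24665 · 6 = 546√24665/24665 ≈ 3.477 m/s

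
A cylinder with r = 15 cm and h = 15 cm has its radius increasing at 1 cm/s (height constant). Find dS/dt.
90π cm²/s

S = 2πrh + 2πr² (lateral + bases)
dS/dt = (2πh + 4πr)·dr/dt = (2π·15 + 4π·15)·1
= 90π cm²/s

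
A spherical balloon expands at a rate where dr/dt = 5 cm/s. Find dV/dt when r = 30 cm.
18000π cm³/s

V = (4/3)πr³
dV/dt = dV/dr · dr/dt = 4πr² · 5
At r = 30: dV/dt = 18000π cm³/s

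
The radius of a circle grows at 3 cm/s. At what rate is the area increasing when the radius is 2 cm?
12π cm²/s

A = πr²
dA/dt = 2πr · dr/dt = 2π(2)(3) = 12π cm²/s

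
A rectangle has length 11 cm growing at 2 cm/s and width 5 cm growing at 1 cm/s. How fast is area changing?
21 cm²/s

A = lw
dA/dt = w·dl/dt + l·dw/dt = 5·2 + 11·1 = 21 cm²/s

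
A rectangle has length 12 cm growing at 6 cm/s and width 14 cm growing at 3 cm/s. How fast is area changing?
120 cm²/s

A = lw
dA/dt = w·dl/dt + l·dw/dt = 14·6 + 12·3 = 120 cm²/s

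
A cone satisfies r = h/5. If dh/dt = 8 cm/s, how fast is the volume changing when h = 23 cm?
4232π/25 cm³/s

V = (1/3)π(h/5)²h = πh³/75
dV/dt = πh²/25 · 8
At h = 23: dV/dt = 4232π/25 cm³/s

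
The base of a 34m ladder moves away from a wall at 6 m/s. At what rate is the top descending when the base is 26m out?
13√30/10 ≈ 7.12 m/s

x² + y² = 34²
2x·dx/dt + 2y·dy/dt = 0
dy/dt = -x/y · dx/dt = -26/(4√30) · 6 = -13√30/10 m/s
The top is descending at 13√30/10 ≈ 7.12 m/s.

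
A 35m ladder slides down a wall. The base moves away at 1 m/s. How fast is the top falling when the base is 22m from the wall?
22√741/741 ≈ 0.8082 m/s

x² + y² = 35²
2x·dx/dt + 2y·dy/dt = 0
dy/dt = -x/y · dx/dt = -22/√741 · 1 = -22√741/741 m/s
The top is descending at 22√741/741 ≈ 0.8082 m/s.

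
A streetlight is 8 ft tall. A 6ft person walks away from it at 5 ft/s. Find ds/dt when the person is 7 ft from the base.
15 ft/s

By similar triangles: 8/(x+s) = 6/s
Solving: s = 6x/2
ds/dt = 6/2 · dx/dt = 3 · 5 = 15 ft/s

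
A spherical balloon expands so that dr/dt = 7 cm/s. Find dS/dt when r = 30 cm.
1680π cm²/s

S = 4πr²
dS/dt = dS/dr · dr/dt = 8πr · 7
At r = 30: dS/dt = 1680π cm²/s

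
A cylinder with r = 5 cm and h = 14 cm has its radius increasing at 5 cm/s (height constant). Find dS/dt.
240π cm²/s

S = 2πrh + 2πr² (lateral + bases)
dS/dt = (2πh + 4πr)·dr/dt = (2π·14 + 4π·5)·5
= 240π cm²/s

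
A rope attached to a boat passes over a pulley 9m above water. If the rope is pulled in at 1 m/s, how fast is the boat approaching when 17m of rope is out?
17√13/52 ≈ 1.179 m/s

rope² = x² + 9²
x = √(17² - 9²) = 4√13
dx/dt = (rope/x) · d(rope)/dt = (17/(4√13)) · (-1) = -17√13/52 m/s
The boat approaches at 17√13/52 ≈ 1.179 m/s.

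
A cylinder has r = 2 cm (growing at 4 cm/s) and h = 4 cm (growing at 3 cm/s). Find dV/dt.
76π cm³/s

V = πr²h
dV/dt = 2πrh·dr/dt + πr²·dh/dt
= 2π(2)(4)(4) + π(2)²(3)
= 76π cm³/s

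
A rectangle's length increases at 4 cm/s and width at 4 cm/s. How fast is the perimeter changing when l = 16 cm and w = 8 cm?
16 cm/s

P = 2(l + w)
dP/dt = 2(dl/dt + dw/dt) = 2(4 + 4) = 16 cm/s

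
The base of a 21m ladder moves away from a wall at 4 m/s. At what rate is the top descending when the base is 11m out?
11√5/10 ≈ 2.46 m/s

x² + y² = 21²
2x·dx/dt + 2y·dy/dt = 0
dy/dt = -x/y · dx/dt = -11/(8√5) · 4 = -11√5/10 m/s
The top is descending at 11√5/10 ≈ 2.46 m/s.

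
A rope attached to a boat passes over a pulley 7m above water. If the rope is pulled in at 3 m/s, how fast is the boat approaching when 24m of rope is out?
72√527/527 ≈ 3.136 m/s

rope² = x² + 7²
x = √(24² - 7²) = √527
dx/dt = (rope/x) · d(rope)/dt = (24/√527) · (-3) = -72√527/527 m/s
The boat approaches at 72√527/527 ≈ 3.136 m/s.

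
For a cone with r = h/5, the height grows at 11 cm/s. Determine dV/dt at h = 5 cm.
11π cm³/s

V = (1/3)π(h/5)²h = πh³/75
dV/dt = πh²/25 · 11
At h = 5: dV/dt = 11π cm³/s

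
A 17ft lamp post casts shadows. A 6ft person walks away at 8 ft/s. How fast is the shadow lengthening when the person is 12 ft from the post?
48/11 ft/s

By similar triangles: 17/(x+s) = 6/s
Solving: s = 6x/11
ds/dt = 6/11 · dx/dt = 6/11 · 8 = 48/11 ft/s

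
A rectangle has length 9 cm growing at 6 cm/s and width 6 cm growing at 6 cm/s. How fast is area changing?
90 cm²/s

A = lw
dA/dt = w·dl/dt + l·dw/dt = 6·6 + 9·6 = 90 cm²/s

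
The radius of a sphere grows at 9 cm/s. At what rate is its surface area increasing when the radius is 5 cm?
360π cm²/s

S = 4πr²
dS/dt = dS/dr · dr/dt = 8πr · 9
At r = 5: dS/dt = 360π cm²/s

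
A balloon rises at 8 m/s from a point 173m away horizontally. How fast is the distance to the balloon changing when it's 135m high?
540√48154/24077 ≈ 4.922 m/s

z² = 173² + y²
z = √(173² + 135²) = √48154
dz/dt = y/z · dy/dt = 135/√48154 · 8 = 540√48154/24077 ≈ 4.922 m/s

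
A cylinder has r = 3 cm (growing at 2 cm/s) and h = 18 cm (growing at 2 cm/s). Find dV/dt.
234π cm³/s

V = πr²h
dV/dt = 2πrh·dr/dt + πr²·dh/dt
= 2π(3)(18)(2) + π(3)²(2)
= 234π cm³/s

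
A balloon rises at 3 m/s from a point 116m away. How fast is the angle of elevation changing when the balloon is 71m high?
0.018814 rad/s

tan(θ) = y/116
sec²(θ) · dθ/dt = (1/116) · dy/dt
dθ/dt = cos²(θ)/116 · 3 = 116/(116² + 71²) · 3
dθ/dt = 0.018814 rad/s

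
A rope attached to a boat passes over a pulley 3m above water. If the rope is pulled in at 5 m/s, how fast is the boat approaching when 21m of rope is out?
35√3/12 ≈ 5.052 m/s

rope² = x² + 3²
x = √(21² - 3²) = 12√3
dx/dt = (rope/x) · d(rope)/dt = (21/(12√3)) · (-5) = -35√3/12 m/s
The boat approaches at 35√3/12 ≈ 5.052 m/s.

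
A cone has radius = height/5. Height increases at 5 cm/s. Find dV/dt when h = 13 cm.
169π/5 cm³/s

V = (1/3)π(h/5)²h = πh³/75
dV/dt = πh²/25 · 5
At h = 13: dV/dt = 169π/5 cm³/s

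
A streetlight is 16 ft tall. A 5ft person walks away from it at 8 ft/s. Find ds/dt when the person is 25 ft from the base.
40/11 ft/s

By similar triangles: 16/(x+s) = 5/s
Solving: s = 5x/11
ds/dt = 5/11 · dx/dt = 5/11 · 8 = 40/11 ft/s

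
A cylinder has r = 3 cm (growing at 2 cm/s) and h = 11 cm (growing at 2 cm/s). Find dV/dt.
150π cm³/s

V = πr²h
dV/dt = 2πrh·dr/dt + πr²·dh/dt
= 2π(3)(11)(2) + π(3)²(2)
= 150π cm³/s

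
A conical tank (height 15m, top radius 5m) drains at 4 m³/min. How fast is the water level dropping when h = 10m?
9/(25π) ≈ 0.1146 m/min

r/h = 5/15, so r = (1/3)h
V = (1/3)πr²h = (1/3)π((1/3)h)²h = (1/27)πh³
dV/dh = (1/9)πh²
dh/dt = (dV/dt)/(dV/dh) = -4/((1/9)π·10²) = -9/(25π) m/min
The level is dropping at 9/(25π) ≈ 0.1146 m/min.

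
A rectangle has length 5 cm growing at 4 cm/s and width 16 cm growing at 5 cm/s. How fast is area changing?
89 cm²/s

A = lw
dA/dt = w·dl/dt + l·dw/dt = 16·4 + 5·5 = 89 cm²/s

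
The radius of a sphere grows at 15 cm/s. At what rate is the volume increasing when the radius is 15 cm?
13500π cm³/s

V = (4/3)πr³
dV/dt = dV/dr · dr/dt = 4πr² · 15
At r = 15: dV/dt = 13500π cm³/s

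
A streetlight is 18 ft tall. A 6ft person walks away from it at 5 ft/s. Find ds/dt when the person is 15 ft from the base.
5/2 ft/s

By similar triangles: 18/(x+s) = 6/s
Solving: s = 6x/12
ds/dt = 6/12 · dx/dt = 1/2 · 5 = 5/2 ft/s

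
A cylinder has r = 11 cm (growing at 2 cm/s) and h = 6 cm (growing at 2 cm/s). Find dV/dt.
506π cm³/s

V = πr²h
dV/dt = 2πrh·dr/dt + πr²·dh/dt
= 2π(11)(6)(2) + π(11)²(2)
= 506π cm³/s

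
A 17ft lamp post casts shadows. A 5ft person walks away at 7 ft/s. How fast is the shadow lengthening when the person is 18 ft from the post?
35/12 ft/s

By similar triangles: 17/(x+s) = 5/s
Solving: s = 5x/12
ds/dt = 5/12 · dx/dt = 5/12 · 7 = 35/12 ft/s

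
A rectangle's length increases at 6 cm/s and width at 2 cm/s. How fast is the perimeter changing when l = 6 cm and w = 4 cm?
16 cm/s

P = 2(l + w)
dP/dt = 2(dl/dt + dw/dt) = 2(6 + 2) = 16 cm/s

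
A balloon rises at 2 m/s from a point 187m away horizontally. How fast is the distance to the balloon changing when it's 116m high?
232√1937/9685 ≈ 1.054 m/s

z² = 187² + y²
z = √(187² + 116²) = 5√1937
dz/dt = y/z · dy/dt = 116/(5√1937) · 2 = 232√1937/9685 ≈ 1.054 m/s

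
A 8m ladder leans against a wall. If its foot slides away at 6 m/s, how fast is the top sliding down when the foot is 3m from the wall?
18√55/55 ≈ 2.427 m/s

x² + y² = 8²
2x·dx/dt + 2y·dy/dt = 0
dy/dt = -x/y · dx/dt = -3/√55 · 6 = -18√55/55 m/s
The top is descending at 18√55/55 ≈ 2.427 m/s.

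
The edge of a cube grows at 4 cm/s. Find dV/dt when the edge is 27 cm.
8748 cm³/s

V = s³
dV/dt = 3s² · ds/dt = 3·27²·4 = 8748 cm³/s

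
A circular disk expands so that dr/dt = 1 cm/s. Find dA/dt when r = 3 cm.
6π cm²/s

A = πr²
dA/dt = 2πr · dr/dt = 2π(3)(1) = 6π cm²/s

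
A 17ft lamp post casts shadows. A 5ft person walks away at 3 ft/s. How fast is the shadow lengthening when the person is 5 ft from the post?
5/4 ft/s

By similar triangles: 17/(x+s) = 5/s
Solving: s = 5x/12
ds/dt = 5/12 · dx/dt = 5/12 · 3 = 5/4 ft/s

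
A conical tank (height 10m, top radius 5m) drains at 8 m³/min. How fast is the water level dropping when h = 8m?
1/(2π) ≈ 0.1592 m/min

r/h = 5/10, so r = (1/2)h
V = (1/3)πr²h = (1/3)π((1/2)h)²h = (1/12)πh³
dV/dh = (1/4)πh²
dh/dt = (dV/dt)/(dV/dh) = -8/((1/4)π·8²) = -1/(2π) m/min
The level is dropping at 1/(2π) ≈ 0.1592 m/min.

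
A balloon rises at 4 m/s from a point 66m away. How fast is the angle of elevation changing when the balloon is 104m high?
0.0174 rad/s

tan(θ) = y/66
sec²(θ) · dθ/dt = (1/66) · dy/dt
dθ/dt = cos²(θ)/66 · 4 = 66/(66² + 104²) · 4
dθ/dt = 0.0174 rad/s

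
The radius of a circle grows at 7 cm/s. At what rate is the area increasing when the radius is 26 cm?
364π cm²/s

A = πr²
dA/dt = 2πr · dr/dt = 2π(26)(7) = 364π cm²/s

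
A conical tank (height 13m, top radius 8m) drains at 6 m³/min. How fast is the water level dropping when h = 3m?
169/(96π) ≈ 0.5604 m/min

r/h = 8/13, so r = (8/13)h
V = (1/3)πr²h = (1/3)π((8/13)h)²h = (64/507)πh³
dV/dh = (64/169)πh²
dh/dt = (dV/dt)/(dV/dh) = -6/((64/169)π·3²) = -169/(96π) m/min
The level is dropping at 169/(96π) ≈ 0.5604 m/min.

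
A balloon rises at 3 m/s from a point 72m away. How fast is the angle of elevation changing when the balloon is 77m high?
0.019437 rad/s

tan(θ) = y/72
sec²(θ) · dθ/dt = (1/72) · dy/dt
dθ/dt = cos²(θ)/72 · 3 = 72/(72² + 77²) · 3
dθ/dt = 0.019437 rad/s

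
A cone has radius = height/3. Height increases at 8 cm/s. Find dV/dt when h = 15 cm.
200π cm³/s

V = (1/3)π(h/3)²h = πh³/27
dV/dt = πh²/9 · 8
At h = 15: dV/dt = 200π cm³/s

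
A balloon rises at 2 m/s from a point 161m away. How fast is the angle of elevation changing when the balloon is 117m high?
0.008129 rad/s

tan(θ) = y/161
sec²(θ) · dθ/dt = (1/161) · dy/dt
dθ/dt = cos²(θ)/161 · 2 = 161/(161² + 117²) · 2
dθ/dt = 0.008129 rad/s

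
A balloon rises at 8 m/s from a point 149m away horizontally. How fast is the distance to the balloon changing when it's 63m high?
252√26170/13085 ≈ 3.116 m/s

z² = 149² + y²
z = √(149² + 63²) = √26170
dz/dt = y/z · dy/dt = 63/√26170 · 8 = 252√26170/13085 ≈ 3.116 m/s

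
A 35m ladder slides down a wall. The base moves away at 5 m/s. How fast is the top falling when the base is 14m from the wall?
10√21/21 ≈ 2.182 m/s

x² + y² = 35²
2x·dx/dt + 2y·dy/dt = 0
dy/dt = -x/y · dx/dt = -14/(7√21) · 5 = -10√21/21 m/s
The top is descending at 10√21/21 ≈ 2.182 m/s.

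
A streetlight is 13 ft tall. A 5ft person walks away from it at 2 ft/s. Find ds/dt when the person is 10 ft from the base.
5/4 ft/s

By similar triangles: 13/(x+s) = 5/s
Solving: s = 5x/8
ds/dt = 5/8 · dx/dt = 5/8 · 2 = 5/4 ft/s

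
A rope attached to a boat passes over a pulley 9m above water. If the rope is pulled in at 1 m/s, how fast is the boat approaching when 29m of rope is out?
29√190/380 ≈ 1.052 m/s

rope² = x² + 9²
x = √(29² - 9²) = 2√190
dx/dt = (rope/x) · d(rope)/dt = (29/(2√190)) · (-1) = -29√190/380 m/s
The boat approaches at 29√190/380 ≈ 1.052 m/s.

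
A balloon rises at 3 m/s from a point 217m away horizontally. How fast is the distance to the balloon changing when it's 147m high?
63√1402/1402 ≈ 1.683 m/s

z² = 217² + y²
z = √(217² + 147²) = 7√1402
dz/dt = y/z · dy/dt = 147/(7√1402) · 3 = 63√1402/1402 ≈ 1.683 m/s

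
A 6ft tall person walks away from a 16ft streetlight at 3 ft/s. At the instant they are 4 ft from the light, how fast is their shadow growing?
9/5 ft/s

By similar triangles: 16/(x+s) = 6/s
Solving: s = 6x/10
ds/dt = 6/10 · dx/dt = 3/5 · 3 = 9/5 ft/s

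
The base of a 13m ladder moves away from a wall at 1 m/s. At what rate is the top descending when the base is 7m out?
7√30/60 ≈ 0.639 m/s

x² + y² = 13²
2x·dx/dt + 2y·dy/dt = 0
dy/dt = -x/y · dx/dt = -7/(2√30) · 1 = -7√30/60 m/s
The top is descending at 7√30/60 ≈ 0.639 m/s.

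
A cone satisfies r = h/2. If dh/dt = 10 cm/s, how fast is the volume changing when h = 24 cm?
1440π cm³/s

V = (1/3)π(h/2)²h = πh³/12
dV/dt = πh²/4 · 10
At h = 24: dV/dt = 1440π cm³/s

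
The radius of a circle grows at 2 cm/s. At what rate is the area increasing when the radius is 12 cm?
48π cm²/s

A = πr²
dA/dt = 2πr · dr/dt = 2π(12)(2) = 48π cm²/s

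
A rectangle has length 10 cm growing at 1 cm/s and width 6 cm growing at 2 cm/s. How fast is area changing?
26 cm²/s

A = lw
dA/dt = w·dl/dt + l·dw/dt = 6·1 + 10·2 = 26 cm²/s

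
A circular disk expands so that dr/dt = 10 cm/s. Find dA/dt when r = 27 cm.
540π cm²/s

A = πr²
dA/dt = 2πr · dr/dt = 2π(27)(10) = 540π cm²/s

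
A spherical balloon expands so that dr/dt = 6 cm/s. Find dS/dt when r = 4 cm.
192π cm²/s

S = 4πr²
dS/dt = dS/dr · dr/dt = 8πr · 6
At r = 4: dS/dt = 192π cm²/s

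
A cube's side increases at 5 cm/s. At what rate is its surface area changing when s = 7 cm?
420 cm²/s

A = 6s²
dA/dt = 12s · ds/dt = 12·7·5 = 420 cm²/s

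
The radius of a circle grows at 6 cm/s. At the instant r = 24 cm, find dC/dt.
12π cm/s

C = 2πr
dC/dt = 2π · dr/dt = 2π · 6 = 12π cm/s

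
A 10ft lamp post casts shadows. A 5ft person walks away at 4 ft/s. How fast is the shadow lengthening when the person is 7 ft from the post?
4 ft/s

By similar triangles: 10/(x+s) = 5/s
Solving: s = 5x/5
ds/dt = 5/5 · dx/dt = 1 · 4 = 4 ft/s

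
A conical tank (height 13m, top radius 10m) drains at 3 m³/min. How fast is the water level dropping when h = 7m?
507/(4900π) ≈ 0.03294 m/min

r/h = 10/13, so r = (10/13)h
V = (1/3)πr²h = (1/3)π((10/13)h)²h = (100/507)πh³
dV/dh = (100/169)πh²
dh/dt = (dV/dt)/(dV/dh) = -3/((100/169)π·7²) = -507/(4900π) m/min
The level is dropping at 507/(4900π) ≈ 0.03294 m/min.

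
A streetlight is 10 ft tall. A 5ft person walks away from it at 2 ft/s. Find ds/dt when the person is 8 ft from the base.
2 ft/s

By similar triangles: 10/(x+s) = 5/s
Solving: s = 5x/5
ds/dt = 5/5 · dx/dt = 1 · 2 = 2 ft/s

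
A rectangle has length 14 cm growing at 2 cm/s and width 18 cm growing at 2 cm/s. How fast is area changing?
64 cm²/s

A = lw
dA/dt = w·dl/dt + l·dw/dt = 18·2 + 14·2 = 64 cm²/s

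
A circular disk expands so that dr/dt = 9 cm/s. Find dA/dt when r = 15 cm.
270π cm²/s

A = πr²
dA/dt = 2πr · dr/dt = 2π(15)(9) = 270π cm²/s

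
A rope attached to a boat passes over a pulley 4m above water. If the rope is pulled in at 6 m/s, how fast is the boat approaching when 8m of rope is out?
4√3 ≈ 6.928 m/s

rope² = x² + 4²
x = √(8² - 4²) = 4√3
dx/dt = (rope/x) · d(rope)/dt = (8/(4√3)) · (-6) = -4√3 m/s
The boat approaches at 4√3 ≈ 6.928 m/s.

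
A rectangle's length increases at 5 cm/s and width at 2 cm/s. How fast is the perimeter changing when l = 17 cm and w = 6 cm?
14 cm/s

P = 2(l + w)
dP/dt = 2(dl/dt + dw/dt) = 2(5 + 2) = 14 cm/s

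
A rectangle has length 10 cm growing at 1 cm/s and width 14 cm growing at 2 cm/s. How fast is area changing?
34 cm²/s

A = lw
dA/dt = w·dl/dt + l·dw/dt = 14·1 + 10·2 = 34 cm²/s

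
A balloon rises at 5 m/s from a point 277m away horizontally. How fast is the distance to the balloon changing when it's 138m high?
690√95773/95773 ≈ 2.23 m/s

z² = 277² + y²
z = √(277² + 138²) = √95773
dz/dt = y/z · dy/dt = 138/√95773 · 5 = 690√95773/95773 ≈ 2.23 m/s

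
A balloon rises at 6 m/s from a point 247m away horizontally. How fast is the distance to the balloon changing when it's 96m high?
576/265 ≈ 2.174 m/s

z² = 247² + y²
z = √(247² + 96²) = 265
dz/dt = y/z · dy/dt = 96/265 · 6 = 576/265 ≈ 2.174 m/s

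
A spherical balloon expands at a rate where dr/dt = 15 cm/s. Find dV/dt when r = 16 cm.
15360π cm³/s

V = (4/3)πr³
dV/dt = dV/dr · dr/dt = 4πr² · 15
At r = 16: dV/dt = 15360π cm³/s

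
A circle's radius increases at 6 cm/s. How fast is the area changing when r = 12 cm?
144π cm²/s

A = πr²
dA/dt = 2πr · dr/dt = 2π(12)(6) = 144π cm²/s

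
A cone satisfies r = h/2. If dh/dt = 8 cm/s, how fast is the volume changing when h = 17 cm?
578π cm³/s

V = (1/3)π(h/2)²h = πh³/12
dV/dt = πh²/4 · 8
At h = 17: dV/dt = 578π cm³/s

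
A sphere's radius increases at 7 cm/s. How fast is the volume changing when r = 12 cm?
4032π cm³/s

V = (4/3)πr³
dV/dt = dV/dr · dr/dt = 4πr² · 7
At r = 12: dV/dt = 4032π cm³/s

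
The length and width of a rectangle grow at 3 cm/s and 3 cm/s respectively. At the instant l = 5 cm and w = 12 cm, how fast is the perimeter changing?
12 cm/s

P = 2(l + w)
dP/dt = 2(dl/dt + dw/dt) = 2(3 + 3) = 12 cm/s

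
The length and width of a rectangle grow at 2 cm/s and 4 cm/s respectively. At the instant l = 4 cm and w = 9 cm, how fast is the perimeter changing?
12 cm/s

P = 2(l + w)
dP/dt = 2(dl/dt + dw/dt) = 2(2 + 4) = 12 cm/s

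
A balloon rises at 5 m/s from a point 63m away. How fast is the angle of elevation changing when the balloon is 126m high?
0.015873 rad/s

tan(θ) = y/63
sec²(θ) · dθ/dt = (1/63) · dy/dt
dθ/dt = cos²(θ)/63 · 5 = 63/(63² + 126²) · 5
dθ/dt = 0.015873 rad/s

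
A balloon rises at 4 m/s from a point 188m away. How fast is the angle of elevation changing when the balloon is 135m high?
0.014038 rad/s

tan(θ) = y/188
sec²(θ) · dθ/dt = (1/188) · dy/dt
dθ/dt = cos²(θ)/188 · 4 = 188/(188² + 135²) · 4
dθ/dt = 0.014038 rad/s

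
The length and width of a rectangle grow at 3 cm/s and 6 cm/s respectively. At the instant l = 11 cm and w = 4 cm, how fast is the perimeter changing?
18 cm/s

P = 2(l + w)
dP/dt = 2(dl/dt + dw/dt) = 2(3 + 6) = 18 cm/s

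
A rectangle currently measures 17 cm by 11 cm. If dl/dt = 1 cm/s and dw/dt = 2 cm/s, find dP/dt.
6 cm/s

P = 2(l + w)
dP/dt = 2(dl/dt + dw/dt) = 2(1 + 2) = 6 cm/s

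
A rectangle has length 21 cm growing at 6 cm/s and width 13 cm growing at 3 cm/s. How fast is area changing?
141 cm²/s

A = lw
dA/dt = w·dl/dt + l·dw/dt = 13·6 + 21·3 = 141 cm²/s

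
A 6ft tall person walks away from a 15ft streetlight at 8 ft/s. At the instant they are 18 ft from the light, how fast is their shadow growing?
16/3 ft/s

By similar triangles: 15/(x+s) = 6/s
Solving: s = 6x/9
ds/dt = 6/9 · dx/dt = 2/3 · 8 = 16/3 ft/s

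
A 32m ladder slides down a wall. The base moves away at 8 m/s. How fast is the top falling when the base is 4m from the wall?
8√7/21 ≈ 1.008 m/s

x² + y² = 32²
2x·dx/dt + 2y·dy/dt = 0
dy/dt = -x/y · dx/dt = -4/(12√7) · 8 = -8√7/21 m/s
The top is descending at 8√7/21 ≈ 1.008 m/s.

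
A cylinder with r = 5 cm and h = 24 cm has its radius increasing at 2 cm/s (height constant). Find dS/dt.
136π cm²/s

S = 2πrh + 2πr² (lateral + bases)
dS/dt = (2πh + 4πr)·dr/dt = (2π·24 + 4π·5)·2
= 136π cm²/s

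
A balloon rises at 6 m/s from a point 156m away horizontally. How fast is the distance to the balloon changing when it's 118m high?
354√9565/9565 ≈ 3.62 m/s

z² = 156² + y²
z = √(156² + 118²) = 2√9565
dz/dt = y/z · dy/dt = 118/(2√9565) · 6 = 354√9565/9565 ≈ 3.62 m/s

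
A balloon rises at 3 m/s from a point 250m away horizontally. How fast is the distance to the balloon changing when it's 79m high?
237√68741/68741 ≈ 0.9039 m/s

z² = 250² + y²
z = √(250² + 79²) = √68741
dz/dt = y/z · dy/dt = 79/√68741 · 3 = 237√68741/68741 ≈ 0.9039 m/s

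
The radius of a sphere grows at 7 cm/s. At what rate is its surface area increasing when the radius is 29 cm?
1624π cm²/s

S = 4πr²
dS/dt = dS/dr · dr/dt = 8πr · 7
At r = 29: dS/dt = 1624π cm²/s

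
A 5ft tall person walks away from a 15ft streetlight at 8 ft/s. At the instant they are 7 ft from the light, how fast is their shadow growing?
4 ft/s

By similar triangles: 15/(x+s) = 5/s
Solving: s = 5x/10
ds/dt = 5/10 · dx/dt = 1/2 · 8 = 4 ft/s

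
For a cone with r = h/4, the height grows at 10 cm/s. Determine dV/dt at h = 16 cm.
160π cm³/s

V = (1/3)π(h/4)²h = πh³/48
dV/dt = πh²/16 · 10
At h = 16: dV/dt = 160π cm³/s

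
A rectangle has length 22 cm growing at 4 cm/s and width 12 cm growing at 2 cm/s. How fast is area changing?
92 cm²/s

A = lw
dA/dt = w·dl/dt + l·dw/dt = 12·4 + 22·2 = 92 cm²/s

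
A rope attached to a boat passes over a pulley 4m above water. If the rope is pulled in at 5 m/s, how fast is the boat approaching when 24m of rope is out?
6√35/7 ≈ 5.071 m/s

rope² = x² + 4²
x = √(24² - 4²) = 4√35
dx/dt = (rope/x) · d(rope)/dt = (24/(4√35)) · (-5) = -6√35/7 m/s
The boat approaches at 6√35/7 ≈ 5.071 m/s.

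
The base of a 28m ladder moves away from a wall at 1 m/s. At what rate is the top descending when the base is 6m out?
3√187/187 ≈ 0.2194 m/s

x² + y² = 28²
2x·dx/dt + 2y·dy/dt = 0
dy/dt = -x/y · dx/dt = -6/(2√187) · 1 = -3√187/187 m/s
The top is descending at 3√187/187 ≈ 0.2194 m/s.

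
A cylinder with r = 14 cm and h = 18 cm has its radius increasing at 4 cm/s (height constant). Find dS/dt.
368π cm²/s

S = 2πrh + 2πr² (lateral + bases)
dS/dt = (2πh + 4πr)·dr/dt = (2π·18 + 4π·14)·4
= 368π cm²/s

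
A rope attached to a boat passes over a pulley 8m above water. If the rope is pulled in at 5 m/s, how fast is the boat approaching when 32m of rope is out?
4√15/3 ≈ 5.164 m/s

rope² = x² + 8²
x = √(32² - 8²) = 8√15
dx/dt = (rope/x) · d(rope)/dt = (32/(8√15)) · (-5) = -4√15/3 m/s
The boat approaches at 4√15/3 ≈ 5.164 m/s.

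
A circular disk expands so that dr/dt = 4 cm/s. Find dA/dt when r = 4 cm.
32π cm²/s

A = πr²
dA/dt = 2πr · dr/dt = 2π(4)(4) = 32π cm²/s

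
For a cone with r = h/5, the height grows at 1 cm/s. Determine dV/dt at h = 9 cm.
81π/25 cm³/s

V = (1/3)π(h/5)²h = πh³/75
dV/dt = πh²/25 · 1
At h = 9: dV/dt = 81π/25 cm³/s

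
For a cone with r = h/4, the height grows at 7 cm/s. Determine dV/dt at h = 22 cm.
847π/4 cm³/s

V = (1/3)π(h/4)²h = πh³/48
dV/dt = πh²/16 · 7
At h = 22: dV/dt = 847π/4 cm³/s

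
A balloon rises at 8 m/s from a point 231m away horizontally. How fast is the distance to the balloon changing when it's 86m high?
688√60757/60757 ≈ 2.791 m/s

z² = 231² + y²
z = √(231² + 86²) = √60757
dz/dt = y/z · dy/dt = 86/√60757 · 8 = 688√60757/60757 ≈ 2.791 m/s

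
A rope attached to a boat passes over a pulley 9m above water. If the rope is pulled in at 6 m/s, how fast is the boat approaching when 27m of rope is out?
9√2/2 ≈ 6.364 m/s

rope² = x² + 9²
x = √(27² - 9²) = 18√2
dx/dt = (rope/x) · d(rope)/dt = (27/(18√2)) · (-6) = -9√2/2 m/s
The boat approaches at 9√2/2 ≈ 6.364 m/s.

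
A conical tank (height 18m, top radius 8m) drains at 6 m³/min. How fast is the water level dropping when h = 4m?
243/(128π) ≈ 0.6043 m/min

r/h = 8/18, so r = (4/9)h
V = (1/3)πr²h = (1/3)π((4/9)h)²h = (16/243)πh³
dV/dh = (16/81)πh²
dh/dt = (dV/dt)/(dV/dh) = -6/((16/81)π·4²) = -243/(128π) m/min
The level is dropping at 243/(128π) ≈ 0.6043 m/min.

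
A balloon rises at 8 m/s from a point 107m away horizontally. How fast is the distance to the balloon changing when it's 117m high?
468√25138/12569 ≈ 5.904 m/s

z² = 107² + y²
z = √(107² + 117²) = √25138
dz/dt = y/z · dy/dt = 117/√25138 · 8 = 468√25138/12569 ≈ 5.904 m/s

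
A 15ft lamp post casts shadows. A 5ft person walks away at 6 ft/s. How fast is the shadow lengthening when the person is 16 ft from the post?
3 ft/s

By similar triangles: 15/(x+s) = 5/s
Solving: s = 5x/10
ds/dt = 5/10 · dx/dt = 1/2 · 6 = 3 ft/s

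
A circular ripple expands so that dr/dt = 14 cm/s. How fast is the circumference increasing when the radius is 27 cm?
28π cm/s

C = 2πr
dC/dt = 2π · dr/dt = 2π · 14 = 28π cm/s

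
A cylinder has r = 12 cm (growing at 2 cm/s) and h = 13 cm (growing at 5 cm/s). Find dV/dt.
1344π cm³/s

V = πr²h
dV/dt = 2πrh·dr/dt + πr²·dh/dt
= 2π(12)(13)(2) + π(12)²(5)
= 1344π cm³/s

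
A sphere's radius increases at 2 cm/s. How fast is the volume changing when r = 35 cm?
9800π cm³/s

V = (4/3)πr³
dV/dt = dV/dr · dr/dt = 4πr² · 2
At r = 35: dV/dt = 9800π cm³/s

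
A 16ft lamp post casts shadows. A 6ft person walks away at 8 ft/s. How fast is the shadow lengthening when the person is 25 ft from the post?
24/5 ft/s

By similar triangles: 16/(x+s) = 6/s
Solving: s = 6x/10
ds/dt = 6/10 · dx/dt = 3/5 · 8 = 24/5 ft/s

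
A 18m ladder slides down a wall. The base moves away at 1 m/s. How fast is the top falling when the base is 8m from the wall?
4√65/65 ≈ 0.4961 m/s

x² + y² = 18²
2x·dx/dt + 2y·dy/dt = 0
dy/dt = -x/y · dx/dt = -8/(2√65) · 1 = -4√65/65 m/s
The top is descending at 4√65/65 ≈ 0.4961 m/s.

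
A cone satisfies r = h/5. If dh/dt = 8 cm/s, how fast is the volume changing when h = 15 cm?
72π cm³/s

V = (1/3)π(h/5)²h = πh³/75
dV/dt = πh²/25 · 8
At h = 15: dV/dt = 72π cm³/s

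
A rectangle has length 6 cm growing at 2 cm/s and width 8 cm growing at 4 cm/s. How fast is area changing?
40 cm²/s

A = lw
dA/dt = w·dl/dt + l·dw/dt = 8·2 + 6·4 = 40 cm²/s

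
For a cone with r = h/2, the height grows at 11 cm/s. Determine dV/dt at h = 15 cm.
2475π/4 cm³/s

V = (1/3)π(h/2)²h = πh³/12
dV/dt = πh²/4 · 11
At h = 15: dV/dt = 2475π/4 cm³/s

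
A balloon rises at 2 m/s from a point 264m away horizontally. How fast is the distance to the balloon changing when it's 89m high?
178√77617/77617 ≈ 0.6389 m/s

z² = 264² + y²
z = √(264² + 89²) = √77617
dz/dt = y/z · dy/dt = 89/√77617 · 2 = 178√77617/77617 ≈ 0.6389 m/s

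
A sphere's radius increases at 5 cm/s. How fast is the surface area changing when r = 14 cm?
560π cm²/s

S = 4πr²
dS/dt = dS/dr · dr/dt = 8πr · 5
At r = 14: dS/dt = 560π cm²/s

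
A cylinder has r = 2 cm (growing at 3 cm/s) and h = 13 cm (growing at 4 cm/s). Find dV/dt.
172π cm³/s

V = πr²h
dV/dt = 2πrh·dr/dt + πr²·dh/dt
= 2π(2)(13)(3) + π(2)²(4)
= 172π cm³/s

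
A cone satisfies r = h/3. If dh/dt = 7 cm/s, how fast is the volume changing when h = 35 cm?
8575π/9 cm³/s

V = (1/3)π(h/3)²h = πh³/27
dV/dt = πh²/9 · 7
At h = 35: dV/dt = 8575π/9 cm³/s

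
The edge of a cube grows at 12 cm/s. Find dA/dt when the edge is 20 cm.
2880 cm²/s

A = 6s²
dA/dt = 12s · ds/dt = 12·20·12 = 2880 cm²/s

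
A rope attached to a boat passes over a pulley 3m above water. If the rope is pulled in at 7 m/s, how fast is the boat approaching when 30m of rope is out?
70√11/33 ≈ 7.035 m/s

rope² = x² + 3²
x = √(30² - 3²) = 9√11
dx/dt = (rope/x) · d(rope)/dt = (30/(9√11)) · (-7) = -70√11/33 m/s
The boat approaches at 70√11/33 ≈ 7.035 m/s.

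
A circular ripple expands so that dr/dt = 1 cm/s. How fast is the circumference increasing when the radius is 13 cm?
2π cm/s

C = 2πr
dC/dt = 2π · dr/dt = 2π · 1 = 2π cm/s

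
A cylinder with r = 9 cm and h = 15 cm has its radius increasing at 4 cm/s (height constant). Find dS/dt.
264π cm²/s

S = 2πrh + 2πr² (lateral + bases)
dS/dt = (2πh + 4πr)·dr/dt = (2π·15 + 4π·9)·4
= 264π cm²/s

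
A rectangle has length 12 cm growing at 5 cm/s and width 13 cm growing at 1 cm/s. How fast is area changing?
77 cm²/s

A = lw
dA/dt = w·dl/dt + l·dw/dt = 13·5 + 12·1 = 77 cm²/s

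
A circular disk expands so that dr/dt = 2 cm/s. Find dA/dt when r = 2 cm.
8π cm²/s

A = πr²
dA/dt = 2πr · dr/dt = 2π(2)(2) = 8π cm²/s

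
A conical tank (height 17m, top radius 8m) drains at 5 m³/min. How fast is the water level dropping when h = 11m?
1445/(7744π) ≈ 0.0594 m/min

r/h = 8/17, so r = (8/17)h
V = (1/3)πr²h = (1/3)π((8/17)h)²h = (64/867)πh³
dV/dh = (64/289)πh²
dh/dt = (dV/dt)/(dV/dh) = -5/((64/289)π·11²) = -1445/(7744π) m/min
The level is dropping at 1445/(7744π) ≈ 0.0594 m/min.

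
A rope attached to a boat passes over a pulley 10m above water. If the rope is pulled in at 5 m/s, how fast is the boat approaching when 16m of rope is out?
40√39/39 ≈ 6.405 m/s

rope² = x² + 10²
x = √(16² - 10²) = 2√39
dx/dt = (rope/x) · d(rope)/dt = (16/(2√39)) · (-5) = -40√39/39 m/s
The boat approaches at 40√39/39 ≈ 6.405 m/s.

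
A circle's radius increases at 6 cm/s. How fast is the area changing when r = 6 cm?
72π cm²/s

A = πr²
dA/dt = 2πr · dr/dt = 2π(6)(6) = 72π cm²/s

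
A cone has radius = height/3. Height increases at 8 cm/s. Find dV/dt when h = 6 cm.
32π cm³/s

V = (1/3)π(h/3)²h = πh³/27
dV/dt = πh²/9 · 8
At h = 6: dV/dt = 32π cm³/s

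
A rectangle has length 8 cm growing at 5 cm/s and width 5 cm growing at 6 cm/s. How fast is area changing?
73 cm²/s

A = lw
dA/dt = w·dl/dt + l·dw/dt = 5·5 + 8·6 = 73 cm²/s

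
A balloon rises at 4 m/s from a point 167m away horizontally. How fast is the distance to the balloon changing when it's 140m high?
560√281/3653 ≈ 2.57 m/s

z² = 167² + y²
z = √(167² + 140²) = 13√281
dz/dt = y/z · dy/dt = 140/(13√281) · 4 = 560√281/3653 ≈ 2.57 m/s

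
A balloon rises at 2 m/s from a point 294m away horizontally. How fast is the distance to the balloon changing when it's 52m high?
52√22285/22285 ≈ 0.3483 m/s

z² = 294² + y²
z = √(294² + 52²) = 2√22285
dz/dt = y/z · dy/dt = 52/(2√22285) · 2 = 52√22285/22285 ≈ 0.3483 m/s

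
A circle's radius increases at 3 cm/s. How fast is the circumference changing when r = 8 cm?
6π cm/s

C = 2πr
dC/dt = 2π · dr/dt = 2π · 3 = 6π cm/s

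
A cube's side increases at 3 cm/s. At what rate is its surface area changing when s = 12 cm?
432 cm²/s

A = 6s²
dA/dt = 12s · ds/dt = 12·12·3 = 432 cm²/s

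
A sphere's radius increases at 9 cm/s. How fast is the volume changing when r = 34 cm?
41616π cm³/s

V = (4/3)πr³
dV/dt = dV/dr · dr/dt = 4πr² · 9
At r = 34: dV/dt = 41616π cm³/s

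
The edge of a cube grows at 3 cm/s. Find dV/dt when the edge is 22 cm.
4356 cm³/s

V = s³
dV/dt = 3s² · ds/dt = 3·22²·3 = 4356 cm³/s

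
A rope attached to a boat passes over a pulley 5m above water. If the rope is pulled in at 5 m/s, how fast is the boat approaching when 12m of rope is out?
60√119/119 ≈ 5.5 m/s

rope² = x² + 5²
x = √(12² - 5²) = √119
dx/dt = (rope/x) · d(rope)/dt = (12/√119) · (-5) = -60√119/119 m/s
The boat approaches at 60√119/119 ≈ 5.5 m/s.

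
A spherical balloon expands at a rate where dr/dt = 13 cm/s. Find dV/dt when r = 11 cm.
6292π cm³/s

V = (4/3)πr³
dV/dt = dV/dr · dr/dt = 4πr² · 13
At r = 11: dV/dt = 6292π cm³/s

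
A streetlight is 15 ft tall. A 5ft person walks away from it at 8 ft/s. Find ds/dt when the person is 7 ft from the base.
4 ft/s

By similar triangles: 15/(x+s) = 5/s
Solving: s = 5x/10
ds/dt = 5/10 · dx/dt = 1/2 · 8 = 4 ft/s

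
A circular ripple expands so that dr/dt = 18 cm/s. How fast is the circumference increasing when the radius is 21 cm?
36π cm/s

C = 2πr
dC/dt = 2π · dr/dt = 2π · 18 = 36π cm/s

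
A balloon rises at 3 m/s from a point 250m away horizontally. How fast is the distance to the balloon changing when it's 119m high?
357√76661/76661 ≈ 1.289 m/s

z² = 250² + y²
z = √(250² + 119²) = √76661
dz/dt = y/z · dy/dt = 119/√76661 · 3 = 357√76661/76661 ≈ 1.289 m/s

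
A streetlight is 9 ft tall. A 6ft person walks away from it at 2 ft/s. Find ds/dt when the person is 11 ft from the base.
4 ft/s

By similar triangles: 9/(x+s) = 6/s
Solving: s = 6x/3
ds/dt = 6/3 · dx/dt = 2 · 2 = 4 ft/s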